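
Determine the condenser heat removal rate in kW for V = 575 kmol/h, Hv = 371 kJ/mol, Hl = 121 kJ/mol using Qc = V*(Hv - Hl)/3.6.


Qc = 575 * (371 - 121) / 3.6 = 575 * 250 / 3.6 = 39930

39930 kW


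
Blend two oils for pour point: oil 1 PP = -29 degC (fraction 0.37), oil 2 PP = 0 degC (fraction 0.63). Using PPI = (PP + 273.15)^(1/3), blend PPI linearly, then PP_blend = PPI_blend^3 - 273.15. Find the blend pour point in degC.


PPI_1 = (-29 + 273.15)^(1/3) = 6.25008
PPI_2 = (0 + 273.15)^(1/3) = 6.488342
PPI_blend = 0.37 * 6.25008 + 0.63 * 6.488342 = 6.400185
PP_blend = 6.400185^3 - 273.15 = 262.1667 - 273.15 = -10.98

-10.98 degC


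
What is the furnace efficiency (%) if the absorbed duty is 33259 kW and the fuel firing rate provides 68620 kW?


Furnace efficiency = Q_absorbed / Q_fuel * 100
= 33259 / 68620 * 100 = 48.47

48.47 %


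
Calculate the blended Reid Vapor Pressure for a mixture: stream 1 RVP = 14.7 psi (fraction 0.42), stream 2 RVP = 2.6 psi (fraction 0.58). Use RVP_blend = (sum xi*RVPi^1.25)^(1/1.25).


Chevron index: RVP_blend = (sum xi*RVPi^1.25)^(1/1.25)
RVP^1.25 terms: 0.42 * 14.7^1.25 + 0.58 * 2.6^1.25 = 14.004
RVP_blend = 14.004^(1/1.25) = 8.260

8.260 psi


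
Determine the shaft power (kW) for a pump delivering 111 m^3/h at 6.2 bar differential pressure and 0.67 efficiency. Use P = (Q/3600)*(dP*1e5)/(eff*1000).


Q = 111 / 3600 = 0.0308333 m^3/s
P = 0.0308333 * (6.2 * 1e5) / 0.67 / 1000 = 28.53

28.53 kW


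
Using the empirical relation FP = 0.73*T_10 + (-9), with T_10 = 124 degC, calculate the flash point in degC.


FP = 0.73 * 124 + (-9) = 81.52

81.52 degC


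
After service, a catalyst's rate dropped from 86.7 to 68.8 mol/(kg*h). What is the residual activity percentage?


Activity (%) = (rate_used / rate_fresh) * 100
rate_used = 68.8, rate_fresh = 86.7
= (68.8 / 86.7) * 100
= 0.7935 * 100 = 79.35

79.35 %


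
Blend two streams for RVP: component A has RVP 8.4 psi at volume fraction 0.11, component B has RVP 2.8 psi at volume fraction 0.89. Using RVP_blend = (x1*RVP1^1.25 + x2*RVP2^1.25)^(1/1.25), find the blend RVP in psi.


Chevron index: RVP_blend = (sum xi*RVPi^1.25)^(1/1.25)
RVP^1.25 terms: 0.11 * 8.4^1.25 + 0.89 * 2.8^1.25 = 4.79662
RVP_blend = 4.79662^(1/1.25) = 3.505

3.505 psi


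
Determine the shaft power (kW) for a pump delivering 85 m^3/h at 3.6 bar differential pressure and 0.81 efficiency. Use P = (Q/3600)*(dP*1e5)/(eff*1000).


Q = 85 / 3600 = 0.0236111 m^3/s
P = 0.0236111 * (3.6 * 1e5) / 0.81 / 1000 = 10.49

10.49 kW


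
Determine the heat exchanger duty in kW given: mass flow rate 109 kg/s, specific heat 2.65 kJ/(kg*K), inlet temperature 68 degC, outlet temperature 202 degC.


Q = m_dot * cp * delta_T
delta_T = 202 - 68 = 134 K
Q = 109 * 2.65 * 134
= 288.85 * 134
= 38705.9 kW

38705.9 kW


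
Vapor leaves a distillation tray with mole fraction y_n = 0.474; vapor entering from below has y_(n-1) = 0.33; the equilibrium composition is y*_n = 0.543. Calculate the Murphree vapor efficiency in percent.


Murphree vapor efficiency: EMV = (y_n - y_(n-1)) / (y*_n - y_(n-1)) * 100
EMV = (0.474 - 0.33) / (0.543 - 0.33) * 100 = 0.144 / 0.213 * 100 = 67.61

67.61 %


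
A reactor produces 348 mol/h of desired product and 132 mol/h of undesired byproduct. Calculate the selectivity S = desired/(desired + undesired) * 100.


Selectivity = desired / (desired + undesired) * 100
Total products = 348 + 132 = 480 mol/h
S = 348 / 480 * 100
= 0.7250 * 100
= 72.50 %

72.50 %


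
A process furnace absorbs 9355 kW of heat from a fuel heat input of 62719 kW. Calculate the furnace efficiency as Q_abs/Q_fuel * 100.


Furnace efficiency = Q_absorbed / Q_fuel * 100
= 9355 / 62719 * 100 = 14.92

14.92 %


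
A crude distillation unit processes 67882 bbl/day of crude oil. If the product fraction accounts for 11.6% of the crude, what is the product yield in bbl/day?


Crude throughput = 67882 bbl/day
Fraction yield = 11.6%
yield = throughput * fraction / 100
yield = 67882 * 11.6 / 100 = 7874.312

7874.312 bbl/day


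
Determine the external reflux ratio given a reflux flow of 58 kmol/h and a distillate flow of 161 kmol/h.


Reflux ratio definition: R = L / D (liquid returned / distillate withdrawn)
L = 58 kmol/h, D = 161 kmol/h
R = 58 / 161 = 0.3602

0.3602


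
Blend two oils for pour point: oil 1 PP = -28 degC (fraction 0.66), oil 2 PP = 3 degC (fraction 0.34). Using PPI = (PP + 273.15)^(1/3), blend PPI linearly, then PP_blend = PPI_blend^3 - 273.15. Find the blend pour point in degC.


PPI_1 = (-28 + 273.15)^(1/3) = 6.258601
PPI_2 = (3 + 273.15)^(1/3) = 6.512009
PPI_blend = 0.66 * 6.258601 + 0.34 * 6.512009 = 6.34476
PP_blend = 6.34476^3 - 273.15 = 255.4145 - 273.15 = -17.74

-17.74 degC


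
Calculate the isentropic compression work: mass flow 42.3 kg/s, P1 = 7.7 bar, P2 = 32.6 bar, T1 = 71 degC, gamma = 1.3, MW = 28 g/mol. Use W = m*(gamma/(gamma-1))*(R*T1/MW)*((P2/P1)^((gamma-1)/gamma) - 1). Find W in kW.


Isentropic work: W = m*(gamma/(gamma-1))*(R*T1/MW)*((P2/P1)^((gamma-1)/gamma) - 1)
T1 = 71 + 273.15 = 344.15 K
Pressure ratio = 32.6 / 7.7 = 4.23377
Exponent = (1.3 - 1)/1.3 = 0.230769
(P2/P1)^exp - 1 = 4.23377^0.230769 - 1 = 0.395177
W = 42.3 * 1.3 / 0.3 * 8.314 * 344.15 / 28 * 0.395177 = 7402

7402 kW


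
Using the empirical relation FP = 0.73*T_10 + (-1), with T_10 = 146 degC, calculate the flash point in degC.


FP = 0.73 * 146 + (-1) = 105.58

105.58 degC


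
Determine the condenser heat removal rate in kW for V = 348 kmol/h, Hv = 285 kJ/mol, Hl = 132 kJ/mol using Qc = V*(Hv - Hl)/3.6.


Qc = 348 * (285 - 132) / 3.6 = 348 * 153 / 3.6 = 14790

14790 kW


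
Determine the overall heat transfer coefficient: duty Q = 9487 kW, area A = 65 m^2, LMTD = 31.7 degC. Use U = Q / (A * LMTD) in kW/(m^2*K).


From Q = U*A*LMTD, U = Q / (A * LMTD)
U = 9487 / (65 * 31.7) = 9487 / 2060.5 = 4.604

4.604 kW/(m^2*K)


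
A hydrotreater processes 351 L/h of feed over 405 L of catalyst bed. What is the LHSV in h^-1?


LHSV = volumetric feed rate / catalyst volume
= 351 L/h / 405 L
= 0.8667 h^-1

0.8667 h^-1


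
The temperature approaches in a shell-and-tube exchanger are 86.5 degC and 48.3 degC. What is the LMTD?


LMTD = (dT1 - dT2) / ln(dT1/dT2)
= (86.5 - 48.3) / ln(86.5 / 48.3) = 38.2 / 0.582713 = 65.56

65.56 degC


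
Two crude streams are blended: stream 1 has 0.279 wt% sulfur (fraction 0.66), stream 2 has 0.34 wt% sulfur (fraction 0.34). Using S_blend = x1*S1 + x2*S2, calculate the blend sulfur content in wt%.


Linear sulfur blending: S_blend = x1*S1 + x2*S2
Contribution 1: 0.66 * 0.279 = 0.18414 wt%
Contribution 2: 0.34 * 0.34 = 0.1156 wt%
S_blend = 0.18414 + 0.1156 = 0.29974

0.29974 wt%


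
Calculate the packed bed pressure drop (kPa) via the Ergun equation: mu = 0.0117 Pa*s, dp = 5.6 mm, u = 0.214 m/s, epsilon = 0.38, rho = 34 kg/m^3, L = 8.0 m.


dp = 5.6 mm = 0.0056 m
Viscous term = 150*0.0117*0.214*(1-0.38)^2 / (0.0056^2*0.38^3) = 83897.2
Inertial term = 1.75*34*0.214^2*(1-0.38) / (0.0056*0.38^3) = 5497.91
dP/L = 83897.2 + 5497.91 = 89395.1 Pa/m
dP = 89395.1 * 8.0 / 1000 = 715.2 kPa

715.2 kPa


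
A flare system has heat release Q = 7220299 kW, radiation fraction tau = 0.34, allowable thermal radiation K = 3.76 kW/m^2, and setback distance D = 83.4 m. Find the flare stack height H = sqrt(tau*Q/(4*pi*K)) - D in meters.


tau*Q/(4*pi*K) = 0.34 * 7220299 / (4 * pi * 3.76) = 51956.1
sqrt(51956.1) = 227.939
H = 227.939 - 83.4 = 144.5

144.5 m


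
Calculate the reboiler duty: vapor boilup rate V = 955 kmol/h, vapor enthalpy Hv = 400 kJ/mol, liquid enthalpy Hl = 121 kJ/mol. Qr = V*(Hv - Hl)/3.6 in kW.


Qr = 955 * (400 - 121) / 3.6 = 955 * 279 / 3.6 = 74010

74010 kW


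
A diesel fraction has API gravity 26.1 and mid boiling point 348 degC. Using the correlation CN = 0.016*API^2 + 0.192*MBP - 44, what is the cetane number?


CN = 0.016 * 26.1^2 + 0.192 * 348 - 44
CN = 10.89936 + 66.816 - 44 = 33.71536

33.71536


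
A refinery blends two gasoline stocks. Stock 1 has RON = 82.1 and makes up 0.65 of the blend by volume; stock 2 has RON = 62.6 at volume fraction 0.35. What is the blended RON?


Linear blending: RON_blend = sum(vi * RONi)
Contribution 1: 0.65 * 82.1 = 53.365
Contribution 2: 0.35 * 62.6 = 21.91
RON_blend = 53.365 + 21.91 = 75.275

75.275


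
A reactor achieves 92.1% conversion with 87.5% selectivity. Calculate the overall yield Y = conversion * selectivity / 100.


Overall yield = conversion (%) * selectivity (%) / 100
Conversion = 92.1%, Selectivity = 87.5%
Y = 92.1 * 87.5 / 100
= 80.5875 %

80.5875 %


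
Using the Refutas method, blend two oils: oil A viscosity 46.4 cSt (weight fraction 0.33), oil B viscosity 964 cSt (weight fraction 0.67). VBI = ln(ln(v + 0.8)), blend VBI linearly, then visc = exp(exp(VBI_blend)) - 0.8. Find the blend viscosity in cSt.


Refutas method: VBN_i = 14.534*ln(ln(visc_i + 0.8)) + 10.975, blended linearly by mass fraction; since VBN is linear in VBI_i = ln(ln(visc_i + 0.8)) and the fractions sum to 1, blend VBI directly: visc = exp(exp(VBI_blend)) - 0.8
VBI_1 = ln(ln(46.4 + 0.8)) = 1.34921
VBI_2 = ln(ln(964 + 0.8)) = 1.92744
VBI_blend = 0.33 * 1.34921 + 0.67 * 1.92744 = 1.73662
visc_blend = exp(exp(1.73662)) - 0.8 = 291.6

291.6 cSt


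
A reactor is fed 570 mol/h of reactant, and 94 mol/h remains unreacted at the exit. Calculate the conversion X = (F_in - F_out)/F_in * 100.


X = (F_in - F_out) / F_in * 100
Moles reacted = 570 - 94 = 476
X = 476 / 570 * 100
= 0.8351 * 100
= 83.51 %

83.51 %


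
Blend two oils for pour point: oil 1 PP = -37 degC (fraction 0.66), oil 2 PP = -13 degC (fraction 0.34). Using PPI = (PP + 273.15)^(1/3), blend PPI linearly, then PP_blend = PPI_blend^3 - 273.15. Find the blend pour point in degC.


PPI_1 = (-37 + 273.15)^(1/3) = 6.181056
PPI_2 = (-13 + 273.15)^(1/3) = 6.383731
PPI_blend = 0.66 * 6.181056 + 0.34 * 6.383731 = 6.249966
PP_blend = 6.249966^3 - 273.15 = 244.1366 - 273.15 = -29.01

-29.01 degC


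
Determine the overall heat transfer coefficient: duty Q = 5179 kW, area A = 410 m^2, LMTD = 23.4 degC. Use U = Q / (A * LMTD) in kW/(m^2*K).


From Q = U*A*LMTD, U = Q / (A * LMTD)
U = 5179 / (410 * 23.4) = 5179 / 9594 = 0.5398

0.5398 kW/(m^2*K)


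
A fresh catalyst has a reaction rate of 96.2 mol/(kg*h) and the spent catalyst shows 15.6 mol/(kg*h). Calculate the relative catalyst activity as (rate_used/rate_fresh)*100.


Activity (%) = (rate_used / rate_fresh) * 100
rate_used = 15.6, rate_fresh = 96.2
= (15.6 / 96.2) * 100
= 0.1622 * 100 = 16.22

16.22 %


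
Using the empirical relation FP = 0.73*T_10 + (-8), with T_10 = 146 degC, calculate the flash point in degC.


FP = 0.73 * 146 + (-8) = 98.58

98.58 degC


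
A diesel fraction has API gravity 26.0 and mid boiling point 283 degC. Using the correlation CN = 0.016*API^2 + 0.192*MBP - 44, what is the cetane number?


CN = 0.016 * 26.0^2 + 0.192 * 283 - 44
CN = 10.816 + 54.336 - 44 = 21.152

21.152


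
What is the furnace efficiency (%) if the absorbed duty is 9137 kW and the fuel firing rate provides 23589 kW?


Furnace efficiency = Q_absorbed / Q_fuel * 100
= 9137 / 23589 * 100 = 38.73

38.73 %


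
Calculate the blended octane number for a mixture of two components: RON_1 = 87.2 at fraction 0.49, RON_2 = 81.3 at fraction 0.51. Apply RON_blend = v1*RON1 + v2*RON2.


Linear blending: RON_blend = sum(vi * RONi)
Contribution 1: 0.49 * 87.2 = 42.728
Contribution 2: 0.51 * 81.3 = 41.463
RON_blend = 42.728 + 41.463 = 84.191

84.191


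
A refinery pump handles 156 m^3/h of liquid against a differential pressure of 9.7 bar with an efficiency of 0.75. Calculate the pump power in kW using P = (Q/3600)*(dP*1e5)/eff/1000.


Q = 156 / 3600 = 0.0433333 m^3/s
P = 0.0433333 * (9.7 * 1e5) / 0.75 / 1000 = 56.04

56.04 kW


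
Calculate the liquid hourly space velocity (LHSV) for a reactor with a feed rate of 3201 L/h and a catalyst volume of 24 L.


LHSV = volumetric feed rate / catalyst volume
= 3201 L/h / 24 L
= 133.4 h^-1

133.4 h^-1


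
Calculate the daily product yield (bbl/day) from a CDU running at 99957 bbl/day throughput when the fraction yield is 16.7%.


Crude throughput = 99957 bbl/day
Fraction yield = 16.7%
yield = throughput * fraction / 100
yield = 99957 * 16.7 / 100 = 16692.819

16692.819 bbl/day


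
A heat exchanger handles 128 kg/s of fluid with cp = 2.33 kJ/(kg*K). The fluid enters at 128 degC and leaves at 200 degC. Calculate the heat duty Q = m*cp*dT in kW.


Q = m_dot * cp * delta_T
delta_T = 200 - 128 = 72 K
Q = 128 * 2.33 * 72
= 298.24 * 72
= 21473.28 kW

21473.28 kW


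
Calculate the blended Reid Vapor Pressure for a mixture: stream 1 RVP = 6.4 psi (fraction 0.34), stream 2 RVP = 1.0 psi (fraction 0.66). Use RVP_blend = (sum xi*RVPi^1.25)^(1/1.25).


Chevron index: RVP_blend = (sum xi*RVPi^1.25)^(1/1.25)
RVP^1.25 terms: 0.34 * 6.4^1.25 + 0.66 * 1.0^1.25 = 4.12102
RVP_blend = 4.12102^(1/1.25) = 3.105

3.105 psi


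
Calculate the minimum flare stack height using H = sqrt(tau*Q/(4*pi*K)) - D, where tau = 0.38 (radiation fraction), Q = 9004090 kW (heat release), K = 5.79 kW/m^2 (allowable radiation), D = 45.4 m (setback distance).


tau*Q/(4*pi*K) = 0.38 * 9004090 / (4 * pi * 5.79) = 47025.7
sqrt(47025.7) = 216.854
H = 216.854 - 45.4 = 171.5

171.5 m


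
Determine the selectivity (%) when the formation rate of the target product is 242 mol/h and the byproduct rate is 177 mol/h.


Selectivity = desired / (desired + undesired) * 100
Total products = 242 + 177 = 419 mol/h
S = 242 / 419 * 100
= 0.5776 * 100
= 57.76 %

57.76 %


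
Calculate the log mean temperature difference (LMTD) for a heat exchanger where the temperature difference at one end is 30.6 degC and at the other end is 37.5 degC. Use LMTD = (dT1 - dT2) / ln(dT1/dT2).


LMTD = (dT1 - dT2) / ln(dT1/dT2)
= (30.6 - 37.5) / ln(30.6 / 37.5) = -6.9 / -0.203341 = 33.93

33.93 degC


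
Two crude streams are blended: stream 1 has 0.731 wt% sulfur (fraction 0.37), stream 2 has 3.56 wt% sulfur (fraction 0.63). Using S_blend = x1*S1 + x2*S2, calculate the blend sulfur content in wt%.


Linear sulfur blending: S_blend = x1*S1 + x2*S2
Contribution 1: 0.37 * 0.731 = 0.27047 wt%
Contribution 2: 0.63 * 3.56 = 2.2428 wt%
S_blend = 0.27047 + 2.2428 = 2.51327

2.51327 wt%


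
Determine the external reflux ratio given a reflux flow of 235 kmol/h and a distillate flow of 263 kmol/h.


Reflux ratio definition: R = L / D (liquid returned / distillate withdrawn)
L = 235 kmol/h, D = 263 kmol/h
R = 235 / 263 = 0.8935

0.8935


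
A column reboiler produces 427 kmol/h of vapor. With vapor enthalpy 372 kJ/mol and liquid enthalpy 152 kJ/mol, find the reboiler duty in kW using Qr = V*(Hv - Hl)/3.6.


Qr = 427 * (372 - 152) / 3.6 = 427 * 220 / 3.6 = 26090

26090 kW


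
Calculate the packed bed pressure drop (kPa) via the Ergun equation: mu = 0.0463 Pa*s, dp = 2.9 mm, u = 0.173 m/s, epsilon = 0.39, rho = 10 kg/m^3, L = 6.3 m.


dp = 2.9 mm = 0.0029 m
Viscous term = 150*0.0463*0.173*(1-0.39)^2 / (0.0029^2*0.39^3) = 896165
Inertial term = 1.75*10*0.173^2*(1-0.39) / (0.0029*0.39^3) = 1857.24
dP/L = 896165 + 1857.24 = 898022 Pa/m
dP = 898022 * 6.3 / 1000 = 5658 kPa

5658 kPa


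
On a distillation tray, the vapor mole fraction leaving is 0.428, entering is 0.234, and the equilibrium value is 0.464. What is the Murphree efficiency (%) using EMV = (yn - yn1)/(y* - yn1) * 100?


Murphree vapor efficiency: EMV = (y_n - y_(n-1)) / (y*_n - y_(n-1)) * 100
EMV = (0.428 - 0.234) / (0.464 - 0.234) * 100 = 0.194 / 0.23 * 100 = 84.35

84.35 %


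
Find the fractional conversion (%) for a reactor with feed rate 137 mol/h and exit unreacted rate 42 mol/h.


X = (F_in - F_out) / F_in * 100
Moles reacted = 137 - 42 = 95
X = 95 / 137 * 100
= 0.6934 * 100
= 69.34 %

69.34 %


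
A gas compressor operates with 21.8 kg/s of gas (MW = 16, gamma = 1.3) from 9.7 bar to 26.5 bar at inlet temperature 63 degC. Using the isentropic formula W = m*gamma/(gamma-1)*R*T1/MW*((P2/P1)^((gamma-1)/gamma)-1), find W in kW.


Isentropic work: W = m*(gamma/(gamma-1))*(R*T1/MW)*((P2/P1)^((gamma-1)/gamma) - 1)
T1 = 63 + 273.15 = 336.15 K
Pressure ratio = 26.5 / 9.7 = 2.73196
Exponent = (1.3 - 1)/1.3 = 0.230769
(P2/P1)^exp - 1 = 2.73196^0.230769 - 1 = 0.261028
W = 21.8 * 1.3 / 0.3 * 8.314 * 336.15 / 16 * 0.261028 = 4307

4307 kW


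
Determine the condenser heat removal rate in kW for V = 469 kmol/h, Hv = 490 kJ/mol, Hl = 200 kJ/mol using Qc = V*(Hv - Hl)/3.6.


Qc = 469 * (490 - 200) / 3.6 = 469 * 290 / 3.6 = 37780

37780 kW


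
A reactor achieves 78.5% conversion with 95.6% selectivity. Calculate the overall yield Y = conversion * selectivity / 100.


Overall yield = conversion (%) * selectivity (%) / 100
Conversion = 78.5%, Selectivity = 95.6%
Y = 78.5 * 95.6 / 100
= 75.046 %

75.046 %


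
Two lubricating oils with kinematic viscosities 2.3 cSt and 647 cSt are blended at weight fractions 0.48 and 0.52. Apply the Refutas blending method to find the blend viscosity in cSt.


Refutas method: VBN_i = 14.534*ln(ln(visc_i + 0.8)) + 10.975, blended linearly by mass fraction; since VBN is linear in VBI_i = ln(ln(visc_i + 0.8)) and the fractions sum to 1, blend VBI directly: visc = exp(exp(VBI_blend)) - 0.8
VBI_1 = ln(ln(2.3 + 0.8)) = 0.123458
VBI_2 = ln(ln(647 + 0.8)) = 1.86773
VBI_blend = 0.48 * 0.123458 + 0.52 * 1.86773 = 1.03048
visc_blend = exp(exp(1.03048)) - 0.8 = 15.68

15.68 cSt


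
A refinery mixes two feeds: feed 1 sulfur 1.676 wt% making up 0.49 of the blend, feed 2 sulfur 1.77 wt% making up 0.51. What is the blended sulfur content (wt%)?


Linear sulfur blending: S_blend = x1*S1 + x2*S2
Contribution 1: 0.49 * 1.676 = 0.82124 wt%
Contribution 2: 0.51 * 1.77 = 0.9027 wt%
S_blend = 0.82124 + 0.9027 = 1.72394

1.72394 wt%


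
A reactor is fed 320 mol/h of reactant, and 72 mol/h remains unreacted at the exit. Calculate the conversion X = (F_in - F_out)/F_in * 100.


X = (F_in - F_out) / F_in * 100
Moles reacted = 320 - 72 = 248
X = 248 / 320 * 100
= 0.7750 * 100
= 77.50 %

77.50 %


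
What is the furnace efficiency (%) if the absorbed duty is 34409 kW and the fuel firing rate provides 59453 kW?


Furnace efficiency = Q_absorbed / Q_fuel * 100
= 34409 / 59453 * 100 = 57.88

57.88 %


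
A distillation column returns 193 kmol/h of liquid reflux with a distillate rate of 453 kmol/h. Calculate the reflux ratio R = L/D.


Reflux ratio definition: R = L / D (liquid returned / distillate withdrawn)
L = 193 kmol/h, D = 453 kmol/h
R = 193 / 453 = 0.4260

0.4260


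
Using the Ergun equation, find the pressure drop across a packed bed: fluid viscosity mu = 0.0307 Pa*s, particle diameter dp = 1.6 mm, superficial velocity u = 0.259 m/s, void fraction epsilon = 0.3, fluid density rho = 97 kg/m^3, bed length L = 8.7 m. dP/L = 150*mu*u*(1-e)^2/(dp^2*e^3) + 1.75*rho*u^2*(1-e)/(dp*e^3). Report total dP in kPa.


dp = 1.6 mm = 0.0016 m
Viscous term = 150*0.0307*0.259*(1-0.3)^2 / (0.0016^2*0.3^3) = 8455160
Inertial term = 1.75*97*0.259^2*(1-0.3) / (0.0016*0.3^3) = 184512
dP/L = 8455160 + 184512 = 8639670 Pa/m
dP = 8639670 * 8.7 / 1000 = 75170 kPa

75170 kPa


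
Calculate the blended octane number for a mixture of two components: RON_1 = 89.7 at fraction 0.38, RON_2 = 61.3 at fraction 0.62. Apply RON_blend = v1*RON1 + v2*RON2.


Linear blending: RON_blend = sum(vi * RONi)
Contribution 1: 0.38 * 89.7 = 34.086
Contribution 2: 0.62 * 61.3 = 38.006
RON_blend = 34.086 + 38.006 = 72.092

72.092


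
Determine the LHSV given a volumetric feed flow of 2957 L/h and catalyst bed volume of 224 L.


LHSV = volumetric feed rate / catalyst volume
= 2957 L/h / 224 L
= 13.20 h^-1

13.20 h^-1


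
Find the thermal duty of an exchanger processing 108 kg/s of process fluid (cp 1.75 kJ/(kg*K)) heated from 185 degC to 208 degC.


Q = m_dot * cp * delta_T
delta_T = 208 - 185 = 23 K
Q = 108 * 1.75 * 23
= 189 * 23
= 4347 kW

4347 kW


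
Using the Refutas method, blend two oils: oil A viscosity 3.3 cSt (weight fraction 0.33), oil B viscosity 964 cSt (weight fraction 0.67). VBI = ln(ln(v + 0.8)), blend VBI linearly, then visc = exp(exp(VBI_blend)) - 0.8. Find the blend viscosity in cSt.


Refutas method: VBN_i = 14.534*ln(ln(visc_i + 0.8)) + 10.975, blended linearly by mass fraction; since VBN is linear in VBI_i = ln(ln(visc_i + 0.8)) and the fractions sum to 1, blend VBI directly: visc = exp(exp(VBI_blend)) - 0.8
VBI_1 = ln(ln(3.3 + 0.8)) = 0.344289
VBI_2 = ln(ln(964 + 0.8)) = 1.92744
VBI_blend = 0.33 * 0.344289 + 0.67 * 1.92744 = 1.405
visc_blend = exp(exp(1.405)) - 0.8 = 58.08

58.08 cSt


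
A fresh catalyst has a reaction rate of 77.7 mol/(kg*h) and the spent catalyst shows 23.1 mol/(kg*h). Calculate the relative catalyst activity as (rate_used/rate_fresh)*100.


Activity (%) = (rate_used / rate_fresh) * 100
rate_used = 23.1, rate_fresh = 77.7
= (23.1 / 77.7) * 100
= 0.2973 * 100 = 29.73

29.73 %


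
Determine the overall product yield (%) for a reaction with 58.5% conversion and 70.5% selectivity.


Overall yield = conversion (%) * selectivity (%) / 100
Conversion = 58.5%, Selectivity = 70.5%
Y = 58.5 * 70.5 / 100
= 41.2425 %

41.2425 %


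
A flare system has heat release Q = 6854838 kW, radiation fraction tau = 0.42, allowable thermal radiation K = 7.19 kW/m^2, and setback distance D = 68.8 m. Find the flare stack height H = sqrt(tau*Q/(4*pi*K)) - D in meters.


tau*Q/(4*pi*K) = 0.42 * 6854838 / (4 * pi * 7.19) = 31864.5
sqrt(31864.5) = 178.506
H = 178.506 - 68.8 = 109.7

109.7 m


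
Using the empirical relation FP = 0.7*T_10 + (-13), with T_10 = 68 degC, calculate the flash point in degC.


FP = 0.7 * 68 + (-13) = 34.6

34.6 degC


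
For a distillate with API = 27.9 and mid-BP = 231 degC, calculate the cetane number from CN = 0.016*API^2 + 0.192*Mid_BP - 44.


CN = 0.016 * 27.9^2 + 0.192 * 231 - 44
CN = 12.45456 + 44.352 - 44 = 12.80656

12.80656


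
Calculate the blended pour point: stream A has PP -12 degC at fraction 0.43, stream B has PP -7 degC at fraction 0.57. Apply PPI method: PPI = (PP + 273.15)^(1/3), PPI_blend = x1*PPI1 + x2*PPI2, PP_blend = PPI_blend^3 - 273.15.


PPI_1 = (-12 + 273.15)^(1/3) = 6.391901
PPI_2 = (-7 + 273.15)^(1/3) = 6.432436
PPI_blend = 0.43 * 6.391901 + 0.57 * 6.432436 = 6.415006
PP_blend = 6.415006^3 - 273.15 = 263.9923 - 273.15 = -9.16

-9.16 degC


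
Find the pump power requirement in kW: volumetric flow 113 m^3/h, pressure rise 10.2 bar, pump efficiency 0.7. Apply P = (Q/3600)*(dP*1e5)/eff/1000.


Q = 113 / 3600 = 0.0313889 m^3/s
P = 0.0313889 * (10.2 * 1e5) / 0.7 / 1000 = 45.74

45.74 kW


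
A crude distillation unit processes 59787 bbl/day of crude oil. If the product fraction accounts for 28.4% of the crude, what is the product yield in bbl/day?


Crude throughput = 59787 bbl/day
Fraction yield = 28.4%
yield = throughput * fraction / 100
yield = 59787 * 28.4 / 100 = 16979.508

16979.508 bbl/day


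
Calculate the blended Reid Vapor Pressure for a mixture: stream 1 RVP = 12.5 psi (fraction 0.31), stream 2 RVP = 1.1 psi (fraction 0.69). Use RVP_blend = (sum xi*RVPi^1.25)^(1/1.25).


Chevron index: RVP_blend = (sum xi*RVPi^1.25)^(1/1.25)
RVP^1.25 terms: 0.31 * 12.5^1.25 + 0.69 * 1.1^1.25 = 8.06347
RVP_blend = 8.06347^(1/1.25) = 5.312

5.312 psi


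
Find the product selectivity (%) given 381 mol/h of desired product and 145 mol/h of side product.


Selectivity = desired / (desired + undesired) * 100
Total products = 381 + 145 = 526 mol/h
S = 381 / 526 * 100
= 0.7243 * 100
= 72.43 %

72.43 %


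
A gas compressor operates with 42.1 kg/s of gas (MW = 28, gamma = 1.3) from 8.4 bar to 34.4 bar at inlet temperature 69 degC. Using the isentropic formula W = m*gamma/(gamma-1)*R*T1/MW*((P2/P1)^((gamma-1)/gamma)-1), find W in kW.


Isentropic work: W = m*(gamma/(gamma-1))*(R*T1/MW)*((P2/P1)^((gamma-1)/gamma) - 1)
T1 = 69 + 273.15 = 342.15 K
Pressure ratio = 34.4 / 8.4 = 4.09524
Exponent = (1.3 - 1)/1.3 = 0.230769
(P2/P1)^exp - 1 = 4.09524^0.230769 - 1 = 0.384507
W = 42.1 * 1.3 / 0.3 * 8.314 * 342.15 / 28 * 0.384507 = 7127

7127 kW


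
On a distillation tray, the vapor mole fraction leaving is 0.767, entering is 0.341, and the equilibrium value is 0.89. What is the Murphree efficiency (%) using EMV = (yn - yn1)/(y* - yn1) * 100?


Murphree vapor efficiency: EMV = (y_n - y_(n-1)) / (y*_n - y_(n-1)) * 100
EMV = (0.767 - 0.341) / (0.89 - 0.341) * 100 = 0.426 / 0.549 * 100 = 77.60

77.60 %


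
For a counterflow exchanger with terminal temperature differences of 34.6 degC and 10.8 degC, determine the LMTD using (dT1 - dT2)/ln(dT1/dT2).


LMTD = (dT1 - dT2) / ln(dT1/dT2)
= (34.6 - 10.8) / ln(34.6 / 10.8) = 23.8 / 1.16431 = 20.44

20.44 degC


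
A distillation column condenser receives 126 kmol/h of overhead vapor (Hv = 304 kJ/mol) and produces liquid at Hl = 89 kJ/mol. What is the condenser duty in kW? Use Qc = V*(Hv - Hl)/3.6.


Qc = 126 * (304 - 89) / 3.6 = 126 * 215 / 3.6 = 7525

7525 kW


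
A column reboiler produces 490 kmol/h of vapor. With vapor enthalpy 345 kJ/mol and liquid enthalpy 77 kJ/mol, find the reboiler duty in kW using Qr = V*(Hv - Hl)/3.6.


Qr = 490 * (345 - 77) / 3.6 = 490 * 268 / 3.6 = 36480

36480 kW


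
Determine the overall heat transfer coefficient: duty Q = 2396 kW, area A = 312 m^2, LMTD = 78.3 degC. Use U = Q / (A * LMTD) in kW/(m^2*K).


From Q = U*A*LMTD, U = Q / (A * LMTD)
U = 2396 / (312 * 78.3) = 2396 / 24429.6 = 0.09808

0.09808 kW/(m^2*K)


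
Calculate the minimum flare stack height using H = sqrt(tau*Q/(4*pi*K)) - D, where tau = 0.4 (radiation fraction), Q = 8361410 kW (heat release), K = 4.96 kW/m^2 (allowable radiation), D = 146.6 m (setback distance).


tau*Q/(4*pi*K) = 0.4 * 8361410 / (4 * pi * 4.96) = 53659.7
sqrt(53659.7) = 231.646
H = 231.646 - 146.6 = 85.05

85.05 m


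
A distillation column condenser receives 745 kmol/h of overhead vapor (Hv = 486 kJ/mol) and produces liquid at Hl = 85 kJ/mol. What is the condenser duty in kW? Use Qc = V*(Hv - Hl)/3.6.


Qc = 745 * (486 - 85) / 3.6 = 745 * 401 / 3.6 = 82980

82980 kW


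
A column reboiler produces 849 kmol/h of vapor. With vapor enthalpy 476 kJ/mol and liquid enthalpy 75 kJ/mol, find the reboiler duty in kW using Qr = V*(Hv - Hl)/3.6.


Qr = 849 * (476 - 75) / 3.6 = 849 * 401 / 3.6 = 94570

94570 kW


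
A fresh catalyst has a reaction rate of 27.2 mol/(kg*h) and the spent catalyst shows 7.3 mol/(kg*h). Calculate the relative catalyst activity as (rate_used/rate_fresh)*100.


Activity (%) = (rate_used / rate_fresh) * 100
rate_used = 7.3, rate_fresh = 27.2
= (7.3 / 27.2) * 100
= 0.2684 * 100 = 26.84

26.84 %


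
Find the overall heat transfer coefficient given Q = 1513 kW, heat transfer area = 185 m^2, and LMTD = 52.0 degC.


From Q = U*A*LMTD, U = Q / (A * LMTD)
U = 1513 / (185 * 52.0) = 1513 / 9620 = 0.1573

0.1573 kW/(m^2*K)


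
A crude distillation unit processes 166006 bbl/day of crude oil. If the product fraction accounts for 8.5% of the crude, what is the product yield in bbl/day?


Crude throughput = 166006 bbl/day
Fraction yield = 8.5%
yield = throughput * fraction / 100
yield = 166006 * 8.5 / 100 = 14110.51

14110.51 bbl/day


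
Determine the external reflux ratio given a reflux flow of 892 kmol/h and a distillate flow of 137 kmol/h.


Reflux ratio definition: R = L / D (liquid returned / distillate withdrawn)
L = 892 kmol/h, D = 137 kmol/h
R = 892 / 137 = 6.511

6.511


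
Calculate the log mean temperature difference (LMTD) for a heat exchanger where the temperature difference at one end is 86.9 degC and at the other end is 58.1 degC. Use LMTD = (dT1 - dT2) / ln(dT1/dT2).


LMTD = (dT1 - dT2) / ln(dT1/dT2)
= (86.9 - 58.1) / ln(86.9 / 58.1) = 28.8 / 0.402592 = 71.54

71.54 degC


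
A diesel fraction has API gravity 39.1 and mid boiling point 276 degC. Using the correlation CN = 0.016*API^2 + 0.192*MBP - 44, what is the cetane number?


CN = 0.016 * 39.1^2 + 0.192 * 276 - 44
CN = 24.46096 + 52.992 - 44 = 33.45296

33.45296


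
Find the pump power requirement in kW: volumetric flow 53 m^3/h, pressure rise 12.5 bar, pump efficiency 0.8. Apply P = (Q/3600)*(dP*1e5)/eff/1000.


Q = 53 / 3600 = 0.0147222 m^3/s
P = 0.0147222 * (12.5 * 1e5) / 0.8 / 1000 = 23.00

23.00 kW


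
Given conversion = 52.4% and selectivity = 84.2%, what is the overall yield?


Overall yield = conversion (%) * selectivity (%) / 100
Conversion = 52.4%, Selectivity = 84.2%
Y = 52.4 * 84.2 / 100
= 44.1208 %

44.1208 %


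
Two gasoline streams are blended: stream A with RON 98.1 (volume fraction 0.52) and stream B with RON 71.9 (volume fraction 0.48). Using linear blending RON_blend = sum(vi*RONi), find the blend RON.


Linear blending: RON_blend = sum(vi * RONi)
Contribution 1: 0.52 * 98.1 = 51.012
Contribution 2: 0.48 * 71.9 = 34.512
RON_blend = 51.012 + 34.512 = 85.524

85.524


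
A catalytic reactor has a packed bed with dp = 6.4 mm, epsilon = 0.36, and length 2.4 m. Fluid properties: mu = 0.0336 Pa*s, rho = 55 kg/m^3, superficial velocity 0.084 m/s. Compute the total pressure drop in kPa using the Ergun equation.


dp = 6.4 mm = 0.0064 m
Viscous term = 150*0.0336*0.084*(1-0.36)^2 / (0.0064^2*0.36^3) = 90740.7
Inertial term = 1.75*55*0.084^2*(1-0.36) / (0.0064*0.36^3) = 1455.63
dP/L = 90740.7 + 1455.63 = 92196.3 Pa/m
dP = 92196.3 * 2.4 / 1000 = 221.3 kPa

221.3 kPa


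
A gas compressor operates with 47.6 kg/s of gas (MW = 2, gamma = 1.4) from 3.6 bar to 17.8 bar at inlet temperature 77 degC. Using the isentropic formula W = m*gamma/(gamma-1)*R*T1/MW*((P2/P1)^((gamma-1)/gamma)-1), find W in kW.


Isentropic work: W = m*(gamma/(gamma-1))*(R*T1/MW)*((P2/P1)^((gamma-1)/gamma) - 1)
T1 = 77 + 273.15 = 350.15 K
Pressure ratio = 17.8 / 3.6 = 4.94444
Exponent = (1.4 - 1)/1.4 = 0.285714
(P2/P1)^exp - 1 = 4.94444^0.285714 - 1 = 0.57877
W = 47.6 * 1.4 / 0.4 * 8.314 * 350.15 / 2 * 0.57877 = 140400

140400 kW


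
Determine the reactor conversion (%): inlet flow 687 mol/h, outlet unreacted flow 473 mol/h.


X = (F_in - F_out) / F_in * 100
Moles reacted = 687 - 473 = 214
X = 214 / 687 * 100
= 0.3115 * 100
= 31.15 %

31.15 %


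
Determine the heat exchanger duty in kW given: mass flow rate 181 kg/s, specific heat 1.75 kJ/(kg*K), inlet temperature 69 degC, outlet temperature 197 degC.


Q = m_dot * cp * delta_T
delta_T = 197 - 69 = 128 K
Q = 181 * 1.75 * 128
= 316.75 * 128
= 40544 kW

40544 kW


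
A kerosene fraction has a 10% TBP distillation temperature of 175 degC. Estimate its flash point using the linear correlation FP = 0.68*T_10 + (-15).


FP = 0.68 * 175 + (-15) = 104

104 degC


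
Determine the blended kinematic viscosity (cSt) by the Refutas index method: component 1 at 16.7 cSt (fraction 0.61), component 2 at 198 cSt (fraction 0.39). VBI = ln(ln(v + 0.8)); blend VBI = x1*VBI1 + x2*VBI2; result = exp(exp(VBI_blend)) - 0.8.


Refutas method: VBN_i = 14.534*ln(ln(visc_i + 0.8)) + 10.975, blended linearly by mass fraction; since VBN is linear in VBI_i = ln(ln(visc_i + 0.8)) and the fractions sum to 1, blend VBI directly: visc = exp(exp(VBI_blend)) - 0.8
VBI_1 = ln(ln(16.7 + 0.8)) = 1.05159
VBI_2 = ln(ln(198 + 0.8)) = 1.66625
VBI_blend = 0.61 * 1.05159 + 0.39 * 1.66625 = 1.29131
visc_blend = exp(exp(1.29131)) - 0.8 = 37.20

37.20 cSt


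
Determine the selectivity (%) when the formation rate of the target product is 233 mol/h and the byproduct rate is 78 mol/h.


Selectivity = desired / (desired + undesired) * 100
Total products = 233 + 78 = 311 mol/h
S = 233 / 311 * 100
= 0.7492 * 100
= 74.92 %

74.92 %


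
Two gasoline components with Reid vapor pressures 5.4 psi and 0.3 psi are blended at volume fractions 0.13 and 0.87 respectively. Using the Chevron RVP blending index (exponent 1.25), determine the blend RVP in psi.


Chevron index: RVP_blend = (sum xi*RVPi^1.25)^(1/1.25)
RVP^1.25 terms: 0.13 * 5.4^1.25 + 0.87 * 0.3^1.25 = 1.26329
RVP_blend = 1.26329^(1/1.25) = 1.206

1.206 psi


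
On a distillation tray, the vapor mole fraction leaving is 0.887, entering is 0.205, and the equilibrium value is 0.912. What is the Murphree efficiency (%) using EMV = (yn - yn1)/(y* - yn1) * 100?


Murphree vapor efficiency: EMV = (y_n - y_(n-1)) / (y*_n - y_(n-1)) * 100
EMV = (0.887 - 0.205) / (0.912 - 0.205) * 100 = 0.682 / 0.707 * 100 = 96.46

96.46 %


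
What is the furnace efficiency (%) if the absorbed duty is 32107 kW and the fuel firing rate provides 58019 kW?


Furnace efficiency = Q_absorbed / Q_fuel * 100
= 32107 / 58019 * 100 = 55.34

55.34 %


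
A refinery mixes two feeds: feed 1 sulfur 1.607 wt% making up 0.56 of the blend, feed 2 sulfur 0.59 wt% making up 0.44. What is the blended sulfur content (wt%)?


Linear sulfur blending: S_blend = x1*S1 + x2*S2
Contribution 1: 0.56 * 1.607 = 0.89992 wt%
Contribution 2: 0.44 * 0.59 = 0.2596 wt%
S_blend = 0.89992 + 0.2596 = 1.15952

1.15952 wt%


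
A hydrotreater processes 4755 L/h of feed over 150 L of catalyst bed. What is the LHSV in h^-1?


LHSV = volumetric feed rate / catalyst volume
= 4755 L/h / 150 L
= 31.70 h^-1

31.70 h^-1


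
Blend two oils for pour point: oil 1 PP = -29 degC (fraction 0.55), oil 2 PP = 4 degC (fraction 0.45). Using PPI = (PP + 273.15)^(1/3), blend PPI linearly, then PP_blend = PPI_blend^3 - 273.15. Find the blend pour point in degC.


PPI_1 = (-29 + 273.15)^(1/3) = 6.25008
PPI_2 = (4 + 273.15)^(1/3) = 6.51986
PPI_blend = 0.55 * 6.25008 + 0.45 * 6.51986 = 6.371481
PP_blend = 6.371481^3 - 273.15 = 258.6552 - 273.15 = -14.49

-14.49 degC


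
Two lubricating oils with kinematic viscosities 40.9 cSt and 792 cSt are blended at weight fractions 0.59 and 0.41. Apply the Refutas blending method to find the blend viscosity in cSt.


Refutas method: VBN_i = 14.534*ln(ln(visc_i + 0.8)) + 10.975, blended linearly by mass fraction; since VBN is linear in VBI_i = ln(ln(visc_i + 0.8)) and the fractions sum to 1, blend VBI directly: visc = exp(exp(VBI_blend)) - 0.8
VBI_1 = ln(ln(40.9 + 0.8)) = 1.31654
VBI_2 = ln(ln(792 + 0.8)) = 1.89845
VBI_blend = 0.59 * 1.31654 + 0.41 * 1.89845 = 1.55512
visc_blend = exp(exp(1.55512)) - 0.8 = 113.1

113.1 cSt


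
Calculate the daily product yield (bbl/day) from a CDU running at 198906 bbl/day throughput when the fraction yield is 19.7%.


Crude throughput = 198906 bbl/day
Fraction yield = 19.7%
yield = throughput * fraction / 100
yield = 198906 * 19.7 / 100 = 39184.482

39184.482 bbl/day


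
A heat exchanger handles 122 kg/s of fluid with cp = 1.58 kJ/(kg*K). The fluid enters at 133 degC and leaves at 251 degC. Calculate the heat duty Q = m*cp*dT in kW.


Q = m_dot * cp * delta_T
delta_T = 251 - 133 = 118 K
Q = 122 * 1.58 * 118
= 192.76 * 118
= 22745.68 kW

22745.68 kW


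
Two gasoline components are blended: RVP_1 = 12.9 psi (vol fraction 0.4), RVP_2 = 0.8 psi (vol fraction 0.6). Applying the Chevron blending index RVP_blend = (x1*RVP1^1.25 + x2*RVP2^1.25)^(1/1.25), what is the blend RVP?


Chevron index: RVP_blend = (sum xi*RVPi^1.25)^(1/1.25)
RVP^1.25 terms: 0.4 * 12.9^1.25 + 0.6 * 0.8^1.25 = 10.233
RVP_blend = 10.233^(1/1.25) = 6.427

6.427 psi


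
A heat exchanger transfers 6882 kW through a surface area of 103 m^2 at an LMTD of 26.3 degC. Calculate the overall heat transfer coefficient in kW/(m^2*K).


From Q = U*A*LMTD, U = Q / (A * LMTD)
U = 6882 / (103 * 26.3) = 6882 / 2708.9 = 2.541

2.541 kW/(m^2*K)


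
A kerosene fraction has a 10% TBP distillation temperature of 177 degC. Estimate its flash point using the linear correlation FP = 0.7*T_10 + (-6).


FP = 0.7 * 177 + (-6) = 117.9

117.9 degC


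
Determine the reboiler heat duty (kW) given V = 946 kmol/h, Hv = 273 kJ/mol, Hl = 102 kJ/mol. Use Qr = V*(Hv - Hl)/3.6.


Qr = 946 * (273 - 102) / 3.6 = 946 * 171 / 3.6 = 44940

44940 kW


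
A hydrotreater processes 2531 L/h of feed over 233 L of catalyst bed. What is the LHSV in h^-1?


LHSV = volumetric feed rate / catalyst volume
= 2531 L/h / 233 L
= 10.86 h^-1

10.86 h^-1


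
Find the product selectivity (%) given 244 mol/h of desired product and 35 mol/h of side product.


Selectivity = desired / (desired + undesired) * 100
Total products = 244 + 35 = 279 mol/h
S = 244 / 279 * 100
= 0.8746 * 100
= 87.46 %

87.46 %


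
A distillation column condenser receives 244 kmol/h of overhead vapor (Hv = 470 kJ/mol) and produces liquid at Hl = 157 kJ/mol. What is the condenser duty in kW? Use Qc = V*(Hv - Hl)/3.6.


Qc = 244 * (470 - 157) / 3.6 = 244 * 313 / 3.6 = 21210

21210 kW


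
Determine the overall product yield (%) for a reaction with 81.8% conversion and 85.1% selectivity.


Overall yield = conversion (%) * selectivity (%) / 100
Conversion = 81.8%, Selectivity = 85.1%
Y = 81.8 * 85.1 / 100
= 69.6118 %

69.6118 %


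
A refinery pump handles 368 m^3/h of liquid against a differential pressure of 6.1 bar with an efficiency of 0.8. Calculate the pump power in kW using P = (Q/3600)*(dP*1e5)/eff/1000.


Q = 368 / 3600 = 0.102222 m^3/s
P = 0.102222 * (6.1 * 1e5) / 0.8 / 1000 = 77.94

77.94 kW


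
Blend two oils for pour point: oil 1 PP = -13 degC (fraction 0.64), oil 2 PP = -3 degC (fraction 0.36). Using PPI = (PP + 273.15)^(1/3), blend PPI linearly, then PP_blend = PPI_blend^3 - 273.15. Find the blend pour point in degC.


PPI_1 = (-13 + 273.15)^(1/3) = 6.383731
PPI_2 = (-3 + 273.15)^(1/3) = 6.464501
PPI_blend = 0.64 * 6.383731 + 0.36 * 6.464501 = 6.412808
PP_blend = 6.412808^3 - 273.15 = 263.721 - 273.15 = -9.43

-9.43 degC


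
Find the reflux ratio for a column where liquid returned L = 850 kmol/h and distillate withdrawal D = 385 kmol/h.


Reflux ratio definition: R = L / D (liquid returned / distillate withdrawn)
L = 850 kmol/h, D = 385 kmol/h
R = 850 / 385 = 2.208

2.208


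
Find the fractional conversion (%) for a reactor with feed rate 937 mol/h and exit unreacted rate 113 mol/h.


X = (F_in - F_out) / F_in * 100
Moles reacted = 937 - 113 = 824
X = 824 / 937 * 100
= 0.8794 * 100
= 87.94 %

87.94 %


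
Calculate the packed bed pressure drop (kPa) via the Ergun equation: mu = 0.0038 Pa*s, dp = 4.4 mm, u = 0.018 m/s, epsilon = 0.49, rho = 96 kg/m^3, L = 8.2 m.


dp = 4.4 mm = 0.0044 m
Viscous term = 150*0.0038*0.018*(1-0.49)^2 / (0.0044^2*0.49^3) = 1171.64
Inertial term = 1.75*96*0.018^2*(1-0.49) / (0.0044*0.49^3) = 53.627
dP/L = 1171.64 + 53.627 = 1225.27 Pa/m
dP = 1225.27 * 8.2 / 1000 = 10.05 kPa

10.05 kPa


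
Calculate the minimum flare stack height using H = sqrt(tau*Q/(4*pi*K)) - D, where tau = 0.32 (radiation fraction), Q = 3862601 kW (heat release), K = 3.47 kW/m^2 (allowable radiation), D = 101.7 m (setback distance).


tau*Q/(4*pi*K) = 0.32 * 3862601 / (4 * pi * 3.47) = 28345.9
sqrt(28345.9) = 168.362
H = 168.362 - 101.7 = 66.66

66.66 m


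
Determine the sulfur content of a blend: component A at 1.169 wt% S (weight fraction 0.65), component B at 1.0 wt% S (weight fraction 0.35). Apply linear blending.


Linear sulfur blending: S_blend = x1*S1 + x2*S2
Contribution 1: 0.65 * 1.169 = 0.75985 wt%
Contribution 2: 0.35 * 1.0 = 0.35 wt%
S_blend = 0.75985 + 0.35 = 1.10985

1.10985 wt%


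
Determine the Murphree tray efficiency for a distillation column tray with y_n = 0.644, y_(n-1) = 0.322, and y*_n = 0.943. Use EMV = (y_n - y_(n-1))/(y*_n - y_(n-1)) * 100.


Murphree vapor efficiency: EMV = (y_n - y_(n-1)) / (y*_n - y_(n-1)) * 100
EMV = (0.644 - 0.322) / (0.943 - 0.322) * 100 = 0.322 / 0.621 * 100 = 51.85

51.85 %


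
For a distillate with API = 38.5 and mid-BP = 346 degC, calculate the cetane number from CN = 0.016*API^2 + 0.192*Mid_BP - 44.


CN = 0.016 * 38.5^2 + 0.192 * 346 - 44
CN = 23.716 + 66.432 - 44 = 46.148

46.148


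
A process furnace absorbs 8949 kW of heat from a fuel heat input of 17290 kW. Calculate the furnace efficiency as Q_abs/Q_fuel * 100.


Furnace efficiency = Q_absorbed / Q_fuel * 100
= 8949 / 17290 * 100 = 51.76

51.76 %
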